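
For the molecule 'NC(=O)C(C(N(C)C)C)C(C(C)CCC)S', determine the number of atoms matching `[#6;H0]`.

1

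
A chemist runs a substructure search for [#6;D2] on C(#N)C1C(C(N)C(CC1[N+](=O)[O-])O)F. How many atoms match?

The query [#6;D2] means: any carbon bonded to exactly two heavy atoms.
Check the 14 heavy atoms by environment: 5× C (D3) → no; 2× C (D2) → match; 2× O (D1) → no; 2× N (D1) → no; 1× N (charge +1, D3) → no; 1× O (charge -1, D1) → no; 1× F (D1) → no.
That gives 2 matching atoms.

2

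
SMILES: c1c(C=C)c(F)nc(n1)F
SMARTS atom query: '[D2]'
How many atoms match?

Check the 10 heavy atoms by environment: 2× n (aromatic, D2) → match; 3× c (aromatic, D3) → no; 1× c (aromatic, D2) → match; 2× F (D1) → no; 1× C (D2) → match; 1× C (D1) → no.
Summing the matching environments: 2 + 1 + 1 = 4 matching atoms.

4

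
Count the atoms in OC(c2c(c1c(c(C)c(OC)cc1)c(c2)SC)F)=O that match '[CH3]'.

Check the 19 heavy atoms by environment: 7× c (aromatic, H0) → no; 3× c (aromatic, H1) → no; 1× F (H0) → no; 1× S (H0) → no; 3× C (H3) → match; 1× C (H0) → no; 2× O (H0) → no; 1× O (H1) → no.
That gives 3 matching atoms.

3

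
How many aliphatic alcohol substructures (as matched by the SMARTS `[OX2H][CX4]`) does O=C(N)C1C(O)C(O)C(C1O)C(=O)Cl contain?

3

[OX2H][CX4] is the SMARTS for an aliphatic alcohol: a hydroxyl oxygen bound to an sp3 (X4) carbon.
The molecule carries 3 separate instances of a hydroxyl group (-OH) meeting every constraint; each maps to a distinct set of atoms, giving 3 matches.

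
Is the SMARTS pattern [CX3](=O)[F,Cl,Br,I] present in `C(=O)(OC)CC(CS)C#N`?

No

The pattern [CX3](=O)[F,Cl,Br,I] describes a carbonyl carbon bonded to a halogen — an acyl halide.
The closest candidate here is a methyl-ester group (-C(=O)OCH3), but the carbonyl is bonded to -O-C, not to a halogen. No other fragment satisfies the full query, so there is no match.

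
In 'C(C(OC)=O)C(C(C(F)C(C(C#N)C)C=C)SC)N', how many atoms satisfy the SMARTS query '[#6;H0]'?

Check the 19 heavy atoms by environment: 2× C (H2) → no; 6× C (H1) → no; 3× C (H3) → no; 2× C (H0) → match; 2× O (H0) → no; 1× F (H0) → no; 1× S (H0) → no; 1× N (H0) → no; 1× N (H2) → no.
That gives 2 matching atoms.

2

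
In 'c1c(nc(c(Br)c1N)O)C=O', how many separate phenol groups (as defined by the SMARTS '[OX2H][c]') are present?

1

[OX2H][c] is the SMARTS for a phenol: a hydroxyl oxygen attached to an aromatic carbon.
Exactly one fragment in the molecule meets all constraints, giving 1 match.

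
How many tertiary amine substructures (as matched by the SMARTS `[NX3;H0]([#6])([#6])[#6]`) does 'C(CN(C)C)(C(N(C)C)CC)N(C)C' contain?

3

[NX3;H0]([#6])([#6])[#6] is the SMARTS for a tertiary amine: a trivalent nitrogen with no H, bonded to three carbons.
The molecule carries 3 separate instances of a dimethylamino group (-N(CH3)2) meeting every constraint; each maps to a distinct set of atoms, giving 3 matches.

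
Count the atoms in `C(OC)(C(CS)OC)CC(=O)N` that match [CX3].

1

The query [CX3] means: C with X3: aliphatic carbon with exactly 3 total connections.
Check the 12 heavy atoms by environment: 6× C (X4) → no; 2× O (X2) → no; 1× S (X2) → no; 1× C (X3) → match; 1× O (X1) → no; 1× N (X3) → no.
That gives 1 matching atom.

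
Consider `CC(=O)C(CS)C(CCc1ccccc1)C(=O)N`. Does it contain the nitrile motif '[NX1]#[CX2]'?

No

The pattern [NX1]#[CX2] describes a nitrogen triple-bonded to a two-connected carbon — a nitrile.
The closest candidate here is a primary amide (-C(=O)NH2), but the nitrogen is NX3, not NX1. No other fragment satisfies the full query, so there is no match.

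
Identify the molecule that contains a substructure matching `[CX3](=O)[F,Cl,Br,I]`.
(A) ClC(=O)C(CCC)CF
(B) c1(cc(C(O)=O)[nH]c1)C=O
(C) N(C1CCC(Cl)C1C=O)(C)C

A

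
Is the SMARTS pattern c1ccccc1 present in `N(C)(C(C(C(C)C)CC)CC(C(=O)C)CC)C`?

No

The pattern c1ccccc1 describes six aromatic carbons in a ring — a benzene ring.
The closest candidate here is a methyl group (-CH3), but no six-membered all-carbon aromatic ring is present. No other fragment satisfies the full query, so there is no match.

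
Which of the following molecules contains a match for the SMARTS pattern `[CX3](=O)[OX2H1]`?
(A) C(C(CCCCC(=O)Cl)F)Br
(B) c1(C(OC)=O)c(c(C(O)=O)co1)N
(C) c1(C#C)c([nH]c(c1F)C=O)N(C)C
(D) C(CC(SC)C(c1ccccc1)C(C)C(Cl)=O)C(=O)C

B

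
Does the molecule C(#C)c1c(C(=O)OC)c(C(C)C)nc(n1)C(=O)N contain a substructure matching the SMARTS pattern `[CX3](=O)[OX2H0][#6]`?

Yes

The pattern [CX3](=O)[OX2H0][#6] describes a carbonyl carbon bonded to an oxygen that is itself bonded to carbon (no H on that O) — an ester.
The molecule carries a methyl-ester group (-C(=O)OCH3), whose atoms satisfy every constraint of the query, so the pattern matches.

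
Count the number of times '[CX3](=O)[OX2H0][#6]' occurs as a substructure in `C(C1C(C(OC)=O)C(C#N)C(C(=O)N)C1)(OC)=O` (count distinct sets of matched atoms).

2

[CX3](=O)[OX2H0][#6] is the SMARTS for an ester: a carbonyl carbon bonded to an oxygen that is itself bonded to carbon (no H on that O).
The molecule carries 2 separate instances of a methyl-ester group (-C(=O)OCH3) meeting every constraint; each maps to a distinct set of atoms, giving 2 matches.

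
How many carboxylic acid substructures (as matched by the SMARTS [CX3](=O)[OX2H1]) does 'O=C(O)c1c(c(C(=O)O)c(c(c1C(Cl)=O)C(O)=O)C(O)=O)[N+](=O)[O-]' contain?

4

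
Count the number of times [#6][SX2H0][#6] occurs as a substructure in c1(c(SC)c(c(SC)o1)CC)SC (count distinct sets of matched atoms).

[#6][SX2H0][#6] is the SMARTS for a thioether: an aliphatic sulfur bridging two carbons with no H on the sulfur.
The molecule carries 3 separate instances of a methylthio ether (-SCH3) meeting every constraint; each maps to a distinct set of atoms, giving 3 matches.

3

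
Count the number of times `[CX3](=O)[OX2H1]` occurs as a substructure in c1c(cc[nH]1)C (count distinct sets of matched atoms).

0

[CX3](=O)[OX2H1] is the SMARTS for a carboxylic acid: an sp2 carbon double-bonded to O and single-bonded to an -OH oxygen.
No fragment in the molecule satisfies every constraint, giving 0 matches.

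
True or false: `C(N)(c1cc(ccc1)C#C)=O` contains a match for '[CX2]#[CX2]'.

True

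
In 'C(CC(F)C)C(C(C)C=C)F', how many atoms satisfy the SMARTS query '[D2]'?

3

The query [D2] means: atom with exactly two heavy-atom neighbours.
Check the 11 heavy atoms by environment: 3× C (D1) → no; 3× C (D3) → no; 3× C (D2) → match; 2× F (D1) → no.
That gives 3 matching atoms.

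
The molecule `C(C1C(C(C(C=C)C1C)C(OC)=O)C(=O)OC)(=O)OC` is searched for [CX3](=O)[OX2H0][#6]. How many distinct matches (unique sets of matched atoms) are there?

3

[CX3](=O)[OX2H0][#6] is the SMARTS for an ester: a carbonyl carbon bonded to an oxygen that is itself bonded to carbon (no H on that O).
The molecule carries 3 separate instances of a methyl-ester group (-C(=O)OCH3) meeting every constraint; each maps to a distinct set of atoms, giving 3 matches.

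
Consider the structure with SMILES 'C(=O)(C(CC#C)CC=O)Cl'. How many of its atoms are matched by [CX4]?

3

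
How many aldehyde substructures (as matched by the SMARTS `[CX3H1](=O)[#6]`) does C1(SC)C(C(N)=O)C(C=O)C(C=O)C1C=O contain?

[CX3H1](=O)[#6] is the SMARTS for an aldehyde: an sp2 carbon with one H, double-bonded to O and single-bonded to carbon.
The molecule carries 3 separate instances of an aldehyde (-CHO) meeting every constraint; each maps to a distinct set of atoms, giving 3 matches.

3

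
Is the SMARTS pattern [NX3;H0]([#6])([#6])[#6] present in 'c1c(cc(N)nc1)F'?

No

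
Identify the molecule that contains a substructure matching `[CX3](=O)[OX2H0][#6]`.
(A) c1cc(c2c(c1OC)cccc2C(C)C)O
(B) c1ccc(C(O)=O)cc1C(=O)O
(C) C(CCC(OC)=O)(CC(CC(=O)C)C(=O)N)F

C

[CX3](=O)[OX2H0][#6] describes a carbonyl carbon bonded to an oxygen that is itself bonded to carbon (no H on that O) (an ester).
(A) has a methoxy ether (-OCH3) but the ether oxygen is not adjacent to a C=O carbon.
(B) has a carboxylic acid group (-C(=O)OH) but the singly-bonded O carries H (OX2H1, not H0).
(C) contains a methyl-ester group (-C(=O)OCH3), which satisfies every atom and bond constraint.
So the answer is (C).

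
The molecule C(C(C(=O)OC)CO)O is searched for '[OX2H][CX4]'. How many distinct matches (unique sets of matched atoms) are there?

2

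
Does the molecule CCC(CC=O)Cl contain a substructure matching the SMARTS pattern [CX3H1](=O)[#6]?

Yes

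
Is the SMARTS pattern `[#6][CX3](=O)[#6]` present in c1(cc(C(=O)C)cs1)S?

Yes

The pattern [#6][CX3](=O)[#6] describes a carbonyl carbon (no H) flanked by two carbons — a ketone.
The molecule carries an acetyl/ketone group (-C(=O)CH3), whose atoms satisfy every constraint of the query, so the pattern matches.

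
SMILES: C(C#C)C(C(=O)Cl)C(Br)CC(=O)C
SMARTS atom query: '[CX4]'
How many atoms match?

5

Check the 13 heavy atoms by environment: 5× C (X4) → match; 2× C (X3) → no; 2× O (X1) → no; 1× Cl (X1) → no; 1× Br (X1) → no; 2× C (X2) → no.
That gives 5 matching atoms.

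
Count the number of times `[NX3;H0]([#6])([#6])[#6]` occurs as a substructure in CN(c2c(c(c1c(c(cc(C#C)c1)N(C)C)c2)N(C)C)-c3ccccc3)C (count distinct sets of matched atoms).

3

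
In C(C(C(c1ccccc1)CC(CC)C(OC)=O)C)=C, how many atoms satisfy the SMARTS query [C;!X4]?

The query [C;!X4] means: aliphatic carbon that does not have four total connections.
Check the 19 heavy atoms by environment: 8× C (X4) → no; 3× C (X3) → match; 1× O (X1) → no; 1× O (X2) → no; 6× c (aromatic, X3) → no.
That gives 3 matching atoms.

3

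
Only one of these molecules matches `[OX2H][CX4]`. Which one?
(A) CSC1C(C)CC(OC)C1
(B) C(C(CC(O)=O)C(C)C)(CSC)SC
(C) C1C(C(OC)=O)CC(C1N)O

C

[OX2H][CX4] describes a hydroxyl oxygen bound to an sp3 (X4) carbon (an aliphatic alcohol).
(A) has a methoxy ether (-OCH3) but the oxygen has H0 (ether), not H1.
(B) has a carboxylic acid group (-C(=O)OH) but the -OH is on a CX3 carbonyl carbon, not a CX4 carbon.
(C) contains a hydroxyl group (-OH), which satisfies every atom and bond constraint.
So the answer is (C).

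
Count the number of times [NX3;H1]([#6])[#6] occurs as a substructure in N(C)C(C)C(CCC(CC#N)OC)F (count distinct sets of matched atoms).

1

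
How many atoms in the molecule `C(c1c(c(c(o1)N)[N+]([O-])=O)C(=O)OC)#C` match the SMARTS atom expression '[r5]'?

5

The query [r5] means: r5 matches atoms in a five-membered ring.
Check the 15 heavy atoms by environment: 1× o (aromatic, in 5-ring) → match; 4× c (aromatic, in 5-ring) → match; 4× C (acyclic) → no; 3× O (acyclic) → no; 1× N (charge +1, acyclic) → no; 1× O (charge -1, acyclic) → no; 1× N (acyclic) → no.
Summing the matching environments: 1 + 4 = 5 matching atoms.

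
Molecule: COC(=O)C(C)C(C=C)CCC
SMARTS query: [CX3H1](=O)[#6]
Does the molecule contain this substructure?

The pattern [CX3H1](=O)[#6] describes an sp2 carbon with one H, double-bonded to O and single-bonded to carbon — an aldehyde.
The closest candidate here is a methyl-ester group (-C(=O)OCH3), but the carbonyl carbon has H0, not H1. No other fragment satisfies the full query, so there is no match.

No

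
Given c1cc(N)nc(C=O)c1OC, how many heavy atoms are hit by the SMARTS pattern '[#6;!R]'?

2

Check the 11 heavy atoms by environment: 1× n (aromatic, in 6-ring) → no; 5× c (aromatic, in 6-ring) → no; 1× N (acyclic) → no; 2× O (acyclic) → no; 2× C (acyclic) → match.
That gives 2 matching atoms.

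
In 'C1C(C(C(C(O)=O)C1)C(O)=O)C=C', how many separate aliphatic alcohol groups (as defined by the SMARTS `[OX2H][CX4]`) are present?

[OX2H][CX4] is the SMARTS for an aliphatic alcohol: a hydroxyl oxygen bound to an sp3 (X4) carbon.
The molecule has a carboxylic acid group (-C(=O)OH), but the -OH is on a CX3 carbonyl carbon, not a CX4 carbon; nothing else fits, so there are 0 matches.

0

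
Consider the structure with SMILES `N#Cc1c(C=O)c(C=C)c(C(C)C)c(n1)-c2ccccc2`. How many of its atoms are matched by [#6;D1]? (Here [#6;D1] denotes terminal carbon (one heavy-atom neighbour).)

The query [#6;D1] means: carbon bonded to exactly one heavy atom.
Check the 21 heavy atoms by environment: 1× n (aromatic, D2) → no; 6× c (aromatic, D3) → no; 1× C (D3) → no; 3× C (D1) → match; 5× c (aromatic, D2) → no; 3× C (D2) → no; 1× N (D1) → no; 1× O (D1) → no.
That gives 3 matching atoms.

3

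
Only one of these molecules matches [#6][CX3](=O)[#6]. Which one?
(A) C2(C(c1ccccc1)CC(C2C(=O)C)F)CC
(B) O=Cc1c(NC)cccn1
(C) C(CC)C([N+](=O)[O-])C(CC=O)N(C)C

[#6][CX3](=O)[#6] describes a carbonyl carbon (no H) flanked by two carbons (a ketone).
(A) contains an acetyl/ketone group (-C(=O)CH3), which satisfies every atom and bond constraint.
(B) has an aldehyde (-CHO) but the carbonyl carbon has H1, so it is not flanked by two carbons.
(C) has an aldehyde (-CHO) but the carbonyl carbon has H1, so it is not flanked by two carbons.
So the answer is (A).

A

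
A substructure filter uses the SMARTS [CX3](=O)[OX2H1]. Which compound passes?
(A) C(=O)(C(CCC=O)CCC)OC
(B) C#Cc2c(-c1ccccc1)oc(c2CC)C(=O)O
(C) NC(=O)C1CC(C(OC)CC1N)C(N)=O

[CX3](=O)[OX2H1] describes an sp2 carbon double-bonded to O and single-bonded to an -OH oxygen (a carboxylic acid).
(A) has an aldehyde (-CHO) but there is no singly-bonded oxygen on the carbonyl carbon.
(B) contains a carboxylic acid group (-C(=O)OH), which satisfies every atom and bond constraint.
(C) has a primary amide (-C(=O)NH2) but the carbonyl is bonded to N, not to an -OH oxygen.
So the answer is (B).

B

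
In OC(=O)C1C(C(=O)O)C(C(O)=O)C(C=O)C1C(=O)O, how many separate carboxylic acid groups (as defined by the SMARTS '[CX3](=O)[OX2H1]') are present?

4

[CX3](=O)[OX2H1] is the SMARTS for a carboxylic acid: an sp2 carbon double-bonded to O and single-bonded to an -OH oxygen.
The molecule carries 4 separate instances of a carboxylic acid group (-C(=O)OH) meeting every constraint; each maps to a distinct set of atoms, giving 4 matches.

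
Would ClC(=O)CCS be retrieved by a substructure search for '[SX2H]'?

Yes

The pattern [SX2H] describes an aliphatic sulfur with two connections, one being H — a thiol.
The molecule carries a thiol (-SH), whose atoms satisfy every constraint of the query, so the pattern matches.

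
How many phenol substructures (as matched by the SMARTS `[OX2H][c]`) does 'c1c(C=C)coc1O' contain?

1

[OX2H][c] is the SMARTS for a phenol: a hydroxyl oxygen attached to an aromatic carbon.
Exactly one fragment in the molecule meets all constraints, giving 1 match.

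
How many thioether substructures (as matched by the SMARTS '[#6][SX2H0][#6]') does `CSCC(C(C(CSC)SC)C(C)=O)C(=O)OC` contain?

[#6][SX2H0][#6] is the SMARTS for a thioether: an aliphatic sulfur bridging two carbons with no H on the sulfur.
The molecule carries 3 separate instances of a methylthio ether (-SCH3) meeting every constraint; each maps to a distinct set of atoms, giving 3 matches.

3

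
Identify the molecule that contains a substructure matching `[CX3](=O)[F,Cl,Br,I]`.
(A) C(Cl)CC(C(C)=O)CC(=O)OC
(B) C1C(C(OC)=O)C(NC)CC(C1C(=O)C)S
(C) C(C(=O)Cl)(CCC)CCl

[CX3](=O)[F,Cl,Br,I] describes a carbonyl carbon bonded to a halogen (an acyl halide).
(A) has a methyl-ester group (-C(=O)OCH3) but the carbonyl is bonded to -O-C, not to a halogen.
(B) has a methyl-ester group (-C(=O)OCH3) but the carbonyl is bonded to -O-C, not to a halogen.
(C) contains an acyl chloride (-C(=O)Cl), which satisfies every atom and bond constraint.
So the answer is (C).

C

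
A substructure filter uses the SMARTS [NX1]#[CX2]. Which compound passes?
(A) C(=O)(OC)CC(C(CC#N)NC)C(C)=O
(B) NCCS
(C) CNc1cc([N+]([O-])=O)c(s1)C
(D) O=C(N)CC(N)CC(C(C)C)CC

[NX1]#[CX2] describes a nitrogen triple-bonded to a two-connected carbon (a nitrile).
(A) contains a nitrile (-C#N), which satisfies every atom and bond constraint.
(B) has a primary amino group (-NH2) but the nitrogen is NX3 (three connections), not NX1 triple-bonded.
(C) has a nitro group (-[N+](=O)[O-]) but there is no C#N triple bond.
(D) has a primary amide (-C(=O)NH2) but the nitrogen is NX3, not NX1.
So the answer is (A).

A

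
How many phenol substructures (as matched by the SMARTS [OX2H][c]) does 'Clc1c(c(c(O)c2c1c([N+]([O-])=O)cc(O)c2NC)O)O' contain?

4

[OX2H][c] is the SMARTS for a phenol: a hydroxyl oxygen attached to an aromatic carbon.
The molecule carries 4 separate instances of a hydroxyl group (-OH) meeting every constraint; each maps to a distinct set of atoms, giving 4 matches.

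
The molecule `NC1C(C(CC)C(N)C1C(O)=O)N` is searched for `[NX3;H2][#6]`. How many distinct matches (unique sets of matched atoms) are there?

[NX3;H2][#6] is the SMARTS for a primary amine: a trivalent nitrogen with two H attached to carbon.
The molecule carries 3 separate instances of a primary amino group (-NH2) meeting every constraint; each maps to a distinct set of atoms, giving 3 matches.

3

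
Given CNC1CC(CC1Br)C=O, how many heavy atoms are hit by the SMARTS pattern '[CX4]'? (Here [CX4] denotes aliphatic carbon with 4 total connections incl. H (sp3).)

6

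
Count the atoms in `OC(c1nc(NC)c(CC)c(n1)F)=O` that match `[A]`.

8

The query [A] means: A matches any aliphatic (non-aromatic) heavy atom.
Check the 14 heavy atoms by environment: 2× n (aromatic) → no; 4× c (aromatic) → no; 1× N → match; 4× C → match; 1× F → match; 2× O → match.
Summing the matching environments: 1 + 4 + 1 + 2 = 8 matching atoms.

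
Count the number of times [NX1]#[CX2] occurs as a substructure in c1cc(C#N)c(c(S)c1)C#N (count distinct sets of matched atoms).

2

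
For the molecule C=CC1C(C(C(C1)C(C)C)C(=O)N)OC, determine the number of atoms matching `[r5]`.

5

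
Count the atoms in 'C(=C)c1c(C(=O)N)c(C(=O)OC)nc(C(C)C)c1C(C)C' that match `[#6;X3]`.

9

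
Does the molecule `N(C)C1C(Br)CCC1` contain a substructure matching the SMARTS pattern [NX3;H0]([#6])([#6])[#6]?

No

The pattern [NX3;H0]([#6])([#6])[#6] describes a trivalent nitrogen with no H, bonded to three carbons — a tertiary amine.
The closest candidate here is an N-methylamino group (-NHCH3), but the nitrogen still has one H (H1), not H0. No other fragment satisfies the full query, so there is no match.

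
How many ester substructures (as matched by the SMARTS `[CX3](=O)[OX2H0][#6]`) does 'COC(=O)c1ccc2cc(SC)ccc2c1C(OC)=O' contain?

2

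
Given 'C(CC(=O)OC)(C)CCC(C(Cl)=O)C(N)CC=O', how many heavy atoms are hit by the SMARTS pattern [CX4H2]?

4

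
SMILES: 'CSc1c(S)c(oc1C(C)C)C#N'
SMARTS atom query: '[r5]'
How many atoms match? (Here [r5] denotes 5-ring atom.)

5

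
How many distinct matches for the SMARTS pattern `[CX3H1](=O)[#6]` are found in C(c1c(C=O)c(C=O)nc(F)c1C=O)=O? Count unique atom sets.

[CX3H1](=O)[#6] is the SMARTS for an aldehyde: an sp2 carbon with one H, double-bonded to O and single-bonded to carbon.
The molecule carries 4 separate instances of an aldehyde (-CHO) meeting every constraint; each maps to a distinct set of atoms, giving 4 matches.

4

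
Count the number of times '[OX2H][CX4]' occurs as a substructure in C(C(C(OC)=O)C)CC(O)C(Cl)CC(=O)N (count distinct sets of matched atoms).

1

[OX2H][CX4] is the SMARTS for an aliphatic alcohol: a hydroxyl oxygen bound to an sp3 (X4) carbon.
Exactly one fragment in the molecule meets all constraints, giving 1 match.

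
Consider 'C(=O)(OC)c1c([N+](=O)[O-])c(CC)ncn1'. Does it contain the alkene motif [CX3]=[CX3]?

No

The pattern [CX3]=[CX3] describes a non-aromatic C=C double bond between two sp2 carbons — an alkene.
The closest candidate here is an ethyl group (-CH2CH3), but its C-C bond is a single bond between CX4 carbons, not CX3=CX3. No other fragment satisfies the full query, so there is no match.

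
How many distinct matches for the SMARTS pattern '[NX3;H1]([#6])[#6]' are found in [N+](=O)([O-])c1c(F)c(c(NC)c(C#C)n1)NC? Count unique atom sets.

2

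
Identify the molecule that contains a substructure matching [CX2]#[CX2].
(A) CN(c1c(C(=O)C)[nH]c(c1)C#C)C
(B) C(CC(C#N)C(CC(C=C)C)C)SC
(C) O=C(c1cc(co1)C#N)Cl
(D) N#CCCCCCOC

[CX2]#[CX2] describes a carbon-carbon triple bond (an alkyne).
(A) contains an ethynyl group (-C#CH), which satisfies every atom and bond constraint.
(B) has a vinyl group (-CH=CH2) but the C=C is a double bond; both carbons are CX3, not CX2.
(C) has a nitrile (-C#N) but the triple bond is C#N, not C#C.
(D) has a nitrile (-C#N) but the triple bond is C#N, not C#C.
So the answer is (A).

A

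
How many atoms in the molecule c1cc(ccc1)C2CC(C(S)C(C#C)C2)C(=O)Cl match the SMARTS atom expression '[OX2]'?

0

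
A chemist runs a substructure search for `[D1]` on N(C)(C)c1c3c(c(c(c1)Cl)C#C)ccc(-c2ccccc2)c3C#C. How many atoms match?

5

Check the 24 heavy atoms by environment: 8× c (aromatic, D3) → no; 8× c (aromatic, D2) → no; 2× C (D2) → no; 4× C (D1) → match; 1× Cl (D1) → match; 1× N (D3) → no.
Summing the matching environments: 4 + 1 = 5 matching atoms.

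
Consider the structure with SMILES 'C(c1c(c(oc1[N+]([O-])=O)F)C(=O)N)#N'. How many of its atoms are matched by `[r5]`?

5

The query [r5] means: r5 matches atoms in a five-membered ring.
Check the 14 heavy atoms by environment: 1× o (aromatic, in 5-ring) → match; 4× c (aromatic, in 5-ring) → match; 2× C (acyclic) → no; 2× N (acyclic) → no; 2× O (acyclic) → no; 1× F (acyclic) → no; 1× N (charge +1, acyclic) → no; 1× O (charge -1, acyclic) → no.
Summing the matching environments: 1 + 4 = 5 matching atoms.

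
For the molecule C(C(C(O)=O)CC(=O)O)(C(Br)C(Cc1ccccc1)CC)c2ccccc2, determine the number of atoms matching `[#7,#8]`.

The query [#7,#8] means: nitrogen or oxygen (comma = OR).
Check the 27 heavy atoms by environment: 10× C → no; 12× c (aromatic) → no; 4× O → match; 1× Br → no.
That gives 4 matching atoms.

4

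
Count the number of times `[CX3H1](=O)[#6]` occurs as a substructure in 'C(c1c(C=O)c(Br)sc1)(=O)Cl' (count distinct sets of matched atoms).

1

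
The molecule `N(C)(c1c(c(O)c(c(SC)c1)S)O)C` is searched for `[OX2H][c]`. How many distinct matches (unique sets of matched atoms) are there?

2

[OX2H][c] is the SMARTS for a phenol: a hydroxyl oxygen attached to an aromatic carbon.
The molecule carries 2 separate instances of a hydroxyl group (-OH) meeting every constraint; each maps to a distinct set of atoms, giving 2 matches.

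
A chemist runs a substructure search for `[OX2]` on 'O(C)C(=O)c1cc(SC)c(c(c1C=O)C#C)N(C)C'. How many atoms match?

1

The query [OX2] means: aliphatic oxygen with two total connections — ether, hydroxyl, or ester single-bond O.
Check the 19 heavy atoms by environment: 6× c (aromatic, X3) → no; 1× S (X2) → no; 4× C (X4) → no; 1× N (X3) → no; 2× C (X3) → no; 2× O (X1) → no; 2× C (X2) → no; 1× O (X2) → match.
That gives 1 matching atom.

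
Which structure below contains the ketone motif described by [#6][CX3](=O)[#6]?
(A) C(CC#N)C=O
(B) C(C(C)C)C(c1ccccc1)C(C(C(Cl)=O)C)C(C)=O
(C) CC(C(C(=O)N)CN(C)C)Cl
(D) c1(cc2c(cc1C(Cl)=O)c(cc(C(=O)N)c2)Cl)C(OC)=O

B

[#6][CX3](=O)[#6] describes a carbonyl carbon (no H) flanked by two carbons (a ketone).
(A) has an aldehyde (-CHO) but the carbonyl carbon has H1, so it is not flanked by two carbons.
(B) contains an acetyl/ketone group (-C(=O)CH3), which satisfies every atom and bond constraint.
(C) has a primary amide (-C(=O)NH2) but one neighbour of the carbonyl carbon is N, not C.
(D) has a primary amide (-C(=O)NH2) but one neighbour of the carbonyl carbon is N, not C.
So the answer is (B).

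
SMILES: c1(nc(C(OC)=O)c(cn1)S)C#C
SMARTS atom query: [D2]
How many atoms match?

5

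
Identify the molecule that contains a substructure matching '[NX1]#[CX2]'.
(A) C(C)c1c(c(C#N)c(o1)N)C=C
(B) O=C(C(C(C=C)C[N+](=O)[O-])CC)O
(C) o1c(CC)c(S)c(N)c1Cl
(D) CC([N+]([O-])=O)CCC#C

A

[NX1]#[CX2] describes a nitrogen triple-bonded to a two-connected carbon (a nitrile).
(A) contains a nitrile (-C#N), which satisfies every atom and bond constraint.
(B) has a nitro group (-[N+](=O)[O-]) but there is no C#N triple bond.
(C) has a primary amino group (-NH2) but the nitrogen is NX3 (three connections), not NX1 triple-bonded.
(D) has a nitro group (-[N+](=O)[O-]) but there is no C#N triple bond.
So the answer is (A).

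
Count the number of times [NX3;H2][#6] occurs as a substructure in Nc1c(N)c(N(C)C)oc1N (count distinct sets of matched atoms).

3

[NX3;H2][#6] is the SMARTS for a primary amine: a trivalent nitrogen with two H attached to carbon.
The molecule carries 3 separate instances of a primary amino group (-NH2) meeting every constraint; each maps to a distinct set of atoms, giving 3 matches.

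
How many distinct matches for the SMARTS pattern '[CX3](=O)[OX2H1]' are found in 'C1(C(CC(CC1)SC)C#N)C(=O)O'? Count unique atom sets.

1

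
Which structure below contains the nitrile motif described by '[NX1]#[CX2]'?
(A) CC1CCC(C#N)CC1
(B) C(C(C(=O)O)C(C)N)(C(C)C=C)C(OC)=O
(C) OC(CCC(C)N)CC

A

[NX1]#[CX2] describes a nitrogen triple-bonded to a two-connected carbon (a nitrile).
(A) contains a nitrile (-C#N), which satisfies every atom and bond constraint.
(B) has a primary amino group (-NH2) but the nitrogen is NX3 (three connections), not NX1 triple-bonded.
(C) has a primary amino group (-NH2) but the nitrogen is NX3 (three connections), not NX1 triple-bonded.
So the answer is (A).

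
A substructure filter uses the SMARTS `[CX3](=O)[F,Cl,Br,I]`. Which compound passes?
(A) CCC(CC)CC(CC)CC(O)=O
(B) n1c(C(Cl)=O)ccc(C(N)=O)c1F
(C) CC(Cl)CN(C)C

B

[CX3](=O)[F,Cl,Br,I] describes a carbonyl carbon bonded to a halogen (an acyl halide).
(A) has a carboxylic acid group (-C(=O)OH) but the carbonyl is bonded to -OH, not to a halogen.
(B) contains an acyl chloride (-C(=O)Cl), which satisfies every atom and bond constraint.
(C) has a chloro substituent but the Cl is not on a carbonyl carbon.
So the answer is (B).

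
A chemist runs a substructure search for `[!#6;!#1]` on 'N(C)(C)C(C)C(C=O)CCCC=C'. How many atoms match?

2

The query [!#6;!#1] means: not carbon and not hydrogen — any heteroatom.
Check the 13 heavy atoms by environment: 11× C → no; 1× N → match; 1× O → match.
Summing the matching environments: 1 + 1 = 2 matching atoms.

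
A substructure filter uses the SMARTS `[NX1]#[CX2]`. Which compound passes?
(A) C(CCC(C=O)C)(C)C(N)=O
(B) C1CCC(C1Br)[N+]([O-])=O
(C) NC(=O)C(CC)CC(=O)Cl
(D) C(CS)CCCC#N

D

[NX1]#[CX2] describes a nitrogen triple-bonded to a two-connected carbon (a nitrile).
(A) has a primary amide (-C(=O)NH2) but the nitrogen is NX3, not NX1.
(B) has a nitro group (-[N+](=O)[O-]) but there is no C#N triple bond.
(C) has a primary amide (-C(=O)NH2) but the nitrogen is NX3, not NX1.
(D) contains a nitrile (-C#N), which satisfies every atom and bond constraint.
So the answer is (D).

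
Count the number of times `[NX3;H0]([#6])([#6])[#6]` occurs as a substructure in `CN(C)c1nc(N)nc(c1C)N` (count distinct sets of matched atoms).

[NX3;H0]([#6])([#6])[#6] is the SMARTS for a tertiary amine: a trivalent nitrogen with no H, bonded to three carbons.
Exactly one fragment in the molecule meets all constraints, giving 1 match.

1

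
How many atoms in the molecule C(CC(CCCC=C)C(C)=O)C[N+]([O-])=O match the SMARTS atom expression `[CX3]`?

3

Check the 15 heavy atoms by environment: 8× C (X4) → no; 3× C (X3) → match; 1× N (charge +1, X3) → no; 1× O (charge -1, X1) → no; 2× O (X1) → no.
That gives 3 matching atoms.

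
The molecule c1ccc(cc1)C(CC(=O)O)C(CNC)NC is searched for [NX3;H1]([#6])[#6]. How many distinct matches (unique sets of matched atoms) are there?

2

[NX3;H1]([#6])[#6] is the SMARTS for a secondary amine: a trivalent nitrogen with one H, bonded to two carbons.
The molecule carries 2 separate instances of an N-methylamino group (-NHCH3) meeting every constraint; each maps to a distinct set of atoms, giving 2 matches.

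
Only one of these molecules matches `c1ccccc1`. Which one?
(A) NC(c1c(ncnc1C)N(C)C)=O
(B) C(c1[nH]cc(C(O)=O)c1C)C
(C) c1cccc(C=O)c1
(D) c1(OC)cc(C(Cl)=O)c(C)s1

C

c1ccccc1 describes six aromatic carbons in a ring (a benzene ring).
(A) has a methyl group (-CH3) but no six-membered all-carbon aromatic ring is present.
(B) has a methyl group (-CH3) but no six-membered all-carbon aromatic ring is present.
(C) contains the required atom environment, so the pattern matches.
(D) has a methyl group (-CH3) but no six-membered all-carbon aromatic ring is present.
So the answer is (C).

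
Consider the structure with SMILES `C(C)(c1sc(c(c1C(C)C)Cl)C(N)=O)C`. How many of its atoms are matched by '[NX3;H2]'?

1

The query [NX3;H2] means: aliphatic N with 3 total connections, two of them H — an -NH2 nitrogen (amine or amide).
Check the 15 heavy atoms by environment: 1× s (aromatic, H0, X2) → no; 4× c (aromatic, H0, X3) → no; 2× C (H1, X4) → no; 4× C (H3, X4) → no; 1× Cl (H0, X1) → no; 1× C (H0, X3) → no; 1× O (H0, X1) → no; 1× N (H2, X3) → match.
That gives 1 matching atom.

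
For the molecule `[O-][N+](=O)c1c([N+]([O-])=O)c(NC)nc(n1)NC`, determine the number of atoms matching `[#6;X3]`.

4

The query [#6;X3] means: any carbon (aromatic or not) with three total connections.
Check the 16 heavy atoms by environment: 2× n (aromatic, X2) → no; 4× c (aromatic, X3) → match; 2× N (X3) → no; 2× C (X4) → no; 2× N (charge +1, X3) → no; 2× O (charge -1, X1) → no; 2× O (X1) → no.
That gives 4 matching atoms.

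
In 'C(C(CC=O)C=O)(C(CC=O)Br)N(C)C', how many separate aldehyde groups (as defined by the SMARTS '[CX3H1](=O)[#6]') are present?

3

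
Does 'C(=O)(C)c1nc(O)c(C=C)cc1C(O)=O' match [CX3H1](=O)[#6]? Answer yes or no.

No

The pattern [CX3H1](=O)[#6] describes an sp2 carbon with one H, double-bonded to O and single-bonded to carbon — an aldehyde.
The closest candidate here is a carboxylic acid group (-C(=O)OH), but the carbonyl carbon has H0 and is bonded to O, not H1. No other fragment satisfies the full query, so there is no match.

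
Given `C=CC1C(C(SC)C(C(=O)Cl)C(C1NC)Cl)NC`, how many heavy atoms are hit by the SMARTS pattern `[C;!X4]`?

3

Check the 18 heavy atoms by environment: 9× C (X4) → no; 3× C (X3) → match; 1× O (X1) → no; 2× Cl (X1) → no; 2× N (X3) → no; 1× S (X2) → no.
That gives 3 matching atoms.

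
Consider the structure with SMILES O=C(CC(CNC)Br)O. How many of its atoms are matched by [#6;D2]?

2

The query [#6;D2] means: any carbon bonded to exactly two heavy atoms.
Check the 9 heavy atoms by environment: 2× C (D2) → match; 2× C (D3) → no; 2× O (D1) → no; 1× Br (D1) → no; 1× N (D2) → no; 1× C (D1) → no.
That gives 2 matching atoms.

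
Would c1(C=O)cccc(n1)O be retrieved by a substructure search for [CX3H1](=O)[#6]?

Yes

The pattern [CX3H1](=O)[#6] describes an sp2 carbon with one H, double-bonded to O and single-bonded to carbon — an aldehyde.
The molecule carries an aldehyde (-CHO), whose atoms satisfy every constraint of the query, so the pattern matches.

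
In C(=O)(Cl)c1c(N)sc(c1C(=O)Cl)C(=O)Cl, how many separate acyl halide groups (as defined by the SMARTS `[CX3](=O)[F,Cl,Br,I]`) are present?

[CX3](=O)[F,Cl,Br,I] is the SMARTS for an acyl halide: a carbonyl carbon bonded to a halogen.
The molecule carries 3 separate instances of an acyl chloride (-C(=O)Cl) meeting every constraint; each maps to a distinct set of atoms, giving 3 matches.

3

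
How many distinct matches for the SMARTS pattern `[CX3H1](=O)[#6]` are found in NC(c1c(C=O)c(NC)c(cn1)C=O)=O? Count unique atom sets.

2

[CX3H1](=O)[#6] is the SMARTS for an aldehyde: an sp2 carbon with one H, double-bonded to O and single-bonded to carbon.
The molecule carries 2 separate instances of an aldehyde (-CHO) meeting every constraint; each maps to a distinct set of atoms, giving 2 matches.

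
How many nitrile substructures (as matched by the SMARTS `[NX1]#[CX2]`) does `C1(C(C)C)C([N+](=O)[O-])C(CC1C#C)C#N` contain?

[NX1]#[CX2] is the SMARTS for a nitrile: a nitrogen triple-bonded to a two-connected carbon.
Exactly one fragment in the molecule meets all constraints, giving 1 match.

1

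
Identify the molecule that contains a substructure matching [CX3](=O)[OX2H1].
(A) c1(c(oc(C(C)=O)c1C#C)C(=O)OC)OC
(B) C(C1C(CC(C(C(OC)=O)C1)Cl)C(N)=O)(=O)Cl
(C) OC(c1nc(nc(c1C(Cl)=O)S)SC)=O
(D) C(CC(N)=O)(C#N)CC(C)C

C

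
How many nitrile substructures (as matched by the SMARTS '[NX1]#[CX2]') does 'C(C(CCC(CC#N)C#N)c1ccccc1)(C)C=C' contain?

2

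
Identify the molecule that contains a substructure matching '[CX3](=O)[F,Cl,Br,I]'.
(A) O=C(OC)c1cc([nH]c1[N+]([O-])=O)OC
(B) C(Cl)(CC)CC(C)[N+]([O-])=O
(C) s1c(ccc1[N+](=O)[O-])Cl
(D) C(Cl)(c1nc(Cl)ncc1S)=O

D

[CX3](=O)[F,Cl,Br,I] describes a carbonyl carbon bonded to a halogen (an acyl halide).
(A) has a methyl-ester group (-C(=O)OCH3) but the carbonyl is bonded to -O-C, not to a halogen.
(B) has a chloro substituent but the Cl is not on a carbonyl carbon.
(C) has a chloro substituent but the Cl is not on a carbonyl carbon.
(D) contains an acyl chloride (-C(=O)Cl), which satisfies every atom and bond constraint.
So the answer is (D).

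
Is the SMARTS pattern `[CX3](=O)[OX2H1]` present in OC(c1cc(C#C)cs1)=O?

The pattern [CX3](=O)[OX2H1] describes an sp2 carbon double-bonded to O and single-bonded to an -OH oxygen — a carboxylic acid.
The molecule carries a carboxylic acid group (-C(=O)OH), whose atoms satisfy every constraint of the query, so the pattern matches.

Yes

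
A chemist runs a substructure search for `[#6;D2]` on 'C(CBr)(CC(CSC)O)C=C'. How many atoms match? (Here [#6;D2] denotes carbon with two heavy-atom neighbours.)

Check the 11 heavy atoms by environment: 4× C (D2) → match; 2× C (D3) → no; 1× O (D1) → no; 1× Br (D1) → no; 2× C (D1) → no; 1× S (D2) → no.
That gives 4 matching atoms.

4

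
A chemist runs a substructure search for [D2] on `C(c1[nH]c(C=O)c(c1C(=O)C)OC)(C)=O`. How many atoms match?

3

Check the 15 heavy atoms by environment: 1× n (aromatic, D2) → match; 4× c (aromatic, D3) → no; 1× C (D2) → match; 3× O (D1) → no; 1× O (D2) → match; 3× C (D1) → no; 2× C (D3) → no.
Summing the matching environments: 1 + 1 + 1 = 3 matching atoms.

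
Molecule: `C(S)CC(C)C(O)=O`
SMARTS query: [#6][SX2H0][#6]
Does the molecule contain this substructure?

No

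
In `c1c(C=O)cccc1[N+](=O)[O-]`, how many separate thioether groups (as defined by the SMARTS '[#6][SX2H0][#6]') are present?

[#6][SX2H0][#6] is the SMARTS for a thioether: an aliphatic sulfur bridging two carbons with no H on the sulfur.
No fragment in the molecule satisfies every constraint, giving 0 matches.

0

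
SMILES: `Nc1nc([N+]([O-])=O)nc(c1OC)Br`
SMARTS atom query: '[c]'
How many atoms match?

4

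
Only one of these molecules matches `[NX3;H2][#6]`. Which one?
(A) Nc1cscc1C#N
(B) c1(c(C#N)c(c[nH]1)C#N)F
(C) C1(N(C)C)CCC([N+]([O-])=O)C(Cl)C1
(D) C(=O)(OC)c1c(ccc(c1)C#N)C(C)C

A

[NX3;H2][#6] describes a trivalent nitrogen with two H attached to carbon (a primary amine).
(A) contains a primary amino group (-NH2), which satisfies every atom and bond constraint.
(B) has a nitrile (-C#N) but the nitrogen is NX1 (triple-bonded), not NX3 with two H.
(C) has a dimethylamino group (-N(CH3)2) but the nitrogen has H0, not H2.
(D) has a nitrile (-C#N) but the nitrogen is NX1 (triple-bonded), not NX3 with two H.
So the answer is (A).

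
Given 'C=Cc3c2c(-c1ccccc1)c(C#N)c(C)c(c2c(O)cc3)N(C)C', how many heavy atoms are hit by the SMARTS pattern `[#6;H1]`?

The query [#6;H1] means: any carbon bearing exactly one hydrogen.
Check the 25 heavy atoms by environment: 9× c (aromatic, H0) → no; 7× c (aromatic, H1) → match; 1× O (H1) → no; 1× C (H1) → match; 1× C (H2) → no; 3× C (H3) → no; 1× C (H0) → no; 2× N (H0) → no.
Summing the matching environments: 7 + 1 = 8 matching atoms.

8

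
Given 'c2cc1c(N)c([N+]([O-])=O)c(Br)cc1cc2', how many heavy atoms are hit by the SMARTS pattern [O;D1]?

The query [O;D1] means: aliphatic oxygen bonded to exactly one heavy atom.
Check the 15 heavy atoms by environment: 5× c (aromatic, D3) → no; 5× c (aromatic, D2) → no; 1× N (D1) → no; 1× Br (D1) → no; 1× N (charge +1, D3) → no; 1× O (charge -1, D1) → match; 1× O (D1) → match.
Summing the matching environments: 1 + 1 = 2 matching atoms.

2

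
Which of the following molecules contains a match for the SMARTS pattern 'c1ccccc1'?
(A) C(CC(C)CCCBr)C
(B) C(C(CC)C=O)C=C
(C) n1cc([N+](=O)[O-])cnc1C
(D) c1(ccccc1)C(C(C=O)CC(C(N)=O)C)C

D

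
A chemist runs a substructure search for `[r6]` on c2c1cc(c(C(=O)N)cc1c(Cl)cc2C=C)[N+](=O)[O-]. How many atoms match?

10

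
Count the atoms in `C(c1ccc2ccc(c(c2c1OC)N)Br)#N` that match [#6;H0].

7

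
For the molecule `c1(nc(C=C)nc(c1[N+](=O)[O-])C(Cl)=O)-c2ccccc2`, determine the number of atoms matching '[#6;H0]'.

6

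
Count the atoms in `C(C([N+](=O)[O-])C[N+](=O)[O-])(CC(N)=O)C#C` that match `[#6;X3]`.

Check the 15 heavy atoms by environment: 4× C (X4) → no; 2× N (charge +1, X3) → no; 2× O (charge -1, X1) → no; 3× O (X1) → no; 1× C (X3) → match; 1× N (X3) → no; 2× C (X2) → no.
That gives 1 matching atom.

1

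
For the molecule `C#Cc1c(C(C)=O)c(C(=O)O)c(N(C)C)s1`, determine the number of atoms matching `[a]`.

5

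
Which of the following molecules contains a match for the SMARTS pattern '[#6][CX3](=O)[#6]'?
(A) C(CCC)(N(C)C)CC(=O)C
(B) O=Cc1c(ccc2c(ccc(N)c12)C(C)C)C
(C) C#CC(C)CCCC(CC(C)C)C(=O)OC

[#6][CX3](=O)[#6] describes a carbonyl carbon (no H) flanked by two carbons (a ketone).
(A) contains an acetyl/ketone group (-C(=O)CH3), which satisfies every atom and bond constraint.
(B) has an aldehyde (-CHO) but the carbonyl carbon has H1, so it is not flanked by two carbons.
(C) has a methyl-ester group (-C(=O)OCH3) but one neighbour of the carbonyl carbon is O, not C.
So the answer is (A).

A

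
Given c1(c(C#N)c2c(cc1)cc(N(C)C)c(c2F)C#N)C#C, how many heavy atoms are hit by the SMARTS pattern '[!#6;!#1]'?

4

The query [!#6;!#1] means: not carbon and not hydrogen — any heteroatom.
Check the 20 heavy atoms by environment: 10× c (aromatic) → no; 3× N → match; 6× C → no; 1× F → match.
Summing the matching environments: 3 + 1 = 4 matching atoms.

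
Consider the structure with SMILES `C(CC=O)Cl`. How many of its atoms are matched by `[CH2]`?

2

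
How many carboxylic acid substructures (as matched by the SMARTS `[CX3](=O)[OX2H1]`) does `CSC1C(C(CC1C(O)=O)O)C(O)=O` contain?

2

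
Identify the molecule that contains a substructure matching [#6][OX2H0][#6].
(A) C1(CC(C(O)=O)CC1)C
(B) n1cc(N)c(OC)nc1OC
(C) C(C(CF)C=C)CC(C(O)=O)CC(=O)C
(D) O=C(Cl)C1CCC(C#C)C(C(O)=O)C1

[#6][OX2H0][#6] describes an aliphatic oxygen bridging two carbons with no H on the oxygen (an ether).
(A) has a carboxylic acid group (-C(=O)OH) but the -OH oxygen has H1; the =O is OX1, not OX2.
(B) contains a methoxy ether (-OCH3), which satisfies every atom and bond constraint.
(C) has a carboxylic acid group (-C(=O)OH) but the -OH oxygen has H1; the =O is OX1, not OX2.
(D) has a carboxylic acid group (-C(=O)OH) but the -OH oxygen has H1; the =O is OX1, not OX2.
So the answer is (B).

B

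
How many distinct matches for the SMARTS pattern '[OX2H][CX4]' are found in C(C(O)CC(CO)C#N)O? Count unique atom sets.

3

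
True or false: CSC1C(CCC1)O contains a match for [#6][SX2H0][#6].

True

The pattern [#6][SX2H0][#6] describes an aliphatic sulfur bridging two carbons with no H on the sulfur — a thioether.
The molecule carries a methylthio ether (-SCH3), whose atoms satisfy every constraint of the query, so the pattern matches.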